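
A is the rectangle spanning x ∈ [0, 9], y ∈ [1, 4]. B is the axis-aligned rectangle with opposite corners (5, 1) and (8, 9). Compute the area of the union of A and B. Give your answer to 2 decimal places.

By inclusion–exclusion:
Individual areas: |A| = 27, |B| = 24.
|A∩B|: x∈[5,8], y∈[1,4] → 3·3 = 9.
|A ∪ B| = 51 − 9 = 42.00.

42.00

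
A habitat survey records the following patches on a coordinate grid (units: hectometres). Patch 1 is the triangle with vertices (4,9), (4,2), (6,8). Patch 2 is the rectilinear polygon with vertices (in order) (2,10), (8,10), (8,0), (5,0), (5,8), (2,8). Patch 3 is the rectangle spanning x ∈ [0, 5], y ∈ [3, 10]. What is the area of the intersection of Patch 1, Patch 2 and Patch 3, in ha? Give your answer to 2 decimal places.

0.75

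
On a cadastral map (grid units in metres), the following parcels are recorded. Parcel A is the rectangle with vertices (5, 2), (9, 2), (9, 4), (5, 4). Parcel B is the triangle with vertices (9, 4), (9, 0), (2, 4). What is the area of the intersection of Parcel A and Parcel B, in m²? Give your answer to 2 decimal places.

The intersection is the polygon with vertices (9,2), (5.5,2), (5,2.286), (5,4), (9,4).
By the shoelace formula its area is 7.93.

7.93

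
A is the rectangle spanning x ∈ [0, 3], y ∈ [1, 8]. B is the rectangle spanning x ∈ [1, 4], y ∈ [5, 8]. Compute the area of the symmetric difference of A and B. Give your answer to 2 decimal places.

|A∩B|: x∈[1,3], y∈[5,8] → 2·3 = 6.
|A △ B| = |A| + |B| − 2·|A∩B| = 21 + 9 − 12 = 18.00.

18.00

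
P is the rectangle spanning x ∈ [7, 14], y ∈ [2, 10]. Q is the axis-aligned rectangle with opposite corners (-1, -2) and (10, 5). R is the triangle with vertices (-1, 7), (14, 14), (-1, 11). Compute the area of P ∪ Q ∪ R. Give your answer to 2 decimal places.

154.00

By inclusion–exclusion:
Individual areas: |P| = 56, |Q| = 77, |R| = 30.
|P∩Q|: x∈[7,10], y∈[2,5] → 3·3 = 9.
|P∩R| = 0.
|Q∩R| = 0.
|P∩Q∩R| = 0.
|P ∪ Q ∪ R| = 163 − 9 + 0 = 154.00.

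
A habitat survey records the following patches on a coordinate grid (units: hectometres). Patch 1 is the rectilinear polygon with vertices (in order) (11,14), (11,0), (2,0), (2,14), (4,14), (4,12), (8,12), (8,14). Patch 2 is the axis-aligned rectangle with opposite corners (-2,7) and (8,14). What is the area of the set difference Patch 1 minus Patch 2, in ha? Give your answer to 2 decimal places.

84.00

|Patch 1| = 118, |Patch 1∩Patch 2| = 34.
|Patch 1 ∖ Patch 2| = |Patch 1| − |Patch 1∩Patch 2| = 118 − 34 = 84.00.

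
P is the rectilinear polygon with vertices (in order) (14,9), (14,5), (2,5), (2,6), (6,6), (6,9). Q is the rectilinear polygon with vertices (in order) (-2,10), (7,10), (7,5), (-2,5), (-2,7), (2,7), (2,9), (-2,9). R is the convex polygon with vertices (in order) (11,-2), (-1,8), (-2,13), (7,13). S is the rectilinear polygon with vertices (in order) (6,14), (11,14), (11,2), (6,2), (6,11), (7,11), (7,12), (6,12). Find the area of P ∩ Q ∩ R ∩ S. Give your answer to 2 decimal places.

4.00

The intersection is the polygon with vertices (6,9), (7,9), (7,5), (6,5), (6,6).
By the shoelace formula its area is 4.00.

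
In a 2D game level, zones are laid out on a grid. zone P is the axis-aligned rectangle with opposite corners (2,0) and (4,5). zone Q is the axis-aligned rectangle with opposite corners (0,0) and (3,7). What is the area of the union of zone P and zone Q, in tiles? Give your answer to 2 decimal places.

26.00

By inclusion–exclusion:
Individual areas: |zone P| = 10, |zone Q| = 21.
|zone P∩zone Q|: x∈[2,3], y∈[0,5] → 1·5 = 5.
|zone P ∪ zone Q| = 31 − 5 = 26.00.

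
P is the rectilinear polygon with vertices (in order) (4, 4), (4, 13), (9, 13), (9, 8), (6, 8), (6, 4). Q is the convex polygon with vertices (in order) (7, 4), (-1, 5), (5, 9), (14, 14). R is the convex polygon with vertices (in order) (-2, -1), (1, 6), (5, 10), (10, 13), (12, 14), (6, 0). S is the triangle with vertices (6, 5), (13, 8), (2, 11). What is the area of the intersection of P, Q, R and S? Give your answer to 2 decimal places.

9.37

The intersection is the polygon with vertices (6.427,9.793), (9,9.091), (9,8), (6,8), (6,5), (4,8), (4,8.333), (5,9).
By the shoelace formula its area is 9.37.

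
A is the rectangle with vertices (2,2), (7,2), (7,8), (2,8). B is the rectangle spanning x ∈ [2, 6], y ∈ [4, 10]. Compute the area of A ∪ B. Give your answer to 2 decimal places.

38.00

By inclusion–exclusion:
Individual areas: |A| = 30, |B| = 24.
|A∩B|: x∈[2,6], y∈[4,8] → 4·4 = 16.
|A ∪ B| = 54 − 16 = 38.00.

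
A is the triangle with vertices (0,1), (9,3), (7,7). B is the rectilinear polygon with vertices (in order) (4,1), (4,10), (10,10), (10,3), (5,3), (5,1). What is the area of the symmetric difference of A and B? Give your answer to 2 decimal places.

|A| = 20, |B| = 44, |A∩B| = 13.1429.
|A △ B| = |A| + |B| − 2·|A∩B| = 20 + 44 − 26.2857 = 37.71.

37.71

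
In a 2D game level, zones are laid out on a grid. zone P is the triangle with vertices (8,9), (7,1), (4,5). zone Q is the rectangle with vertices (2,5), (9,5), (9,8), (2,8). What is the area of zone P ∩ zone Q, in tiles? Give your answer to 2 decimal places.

The intersection is the polygon with vertices (7.5,5), (4,5), (7,8), (7.875,8).
By the shoelace formula its area is 6.56.

6.56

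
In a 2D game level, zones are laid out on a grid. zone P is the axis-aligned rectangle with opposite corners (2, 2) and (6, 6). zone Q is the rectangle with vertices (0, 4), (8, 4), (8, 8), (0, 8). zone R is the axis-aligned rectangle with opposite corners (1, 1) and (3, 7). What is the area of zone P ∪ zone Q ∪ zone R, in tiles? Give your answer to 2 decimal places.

44.00

By inclusion–exclusion:
Individual areas: |zone P| = 16, |zone Q| = 32, |zone R| = 12.
|zone P∩zone Q|: x∈[2,6], y∈[4,6] → 4·2 = 8.
|zone P∩zone R|: x∈[2,3], y∈[2,6] → 1·4 = 4.
|zone Q∩zone R|: x∈[1,3], y∈[4,7] → 2·3 = 6.
|zone P∩zone Q∩zone R| = 2.
|zone P ∪ zone Q ∪ zone R| = 60 − 18 + 2 = 44.00.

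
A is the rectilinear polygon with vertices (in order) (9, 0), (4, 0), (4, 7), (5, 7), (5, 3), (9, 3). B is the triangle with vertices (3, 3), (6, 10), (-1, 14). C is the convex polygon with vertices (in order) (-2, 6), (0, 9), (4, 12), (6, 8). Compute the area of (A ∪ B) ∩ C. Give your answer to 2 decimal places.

The region (A ∪ B) ∩ C is the polygon with vertices (0.643,9.482), (3.351,11.514), (4.6,10.8), (5.538,8.923), (5.04,7.76), (1.583,6.896).
By the shoelace formula its area is 14.43.

14.43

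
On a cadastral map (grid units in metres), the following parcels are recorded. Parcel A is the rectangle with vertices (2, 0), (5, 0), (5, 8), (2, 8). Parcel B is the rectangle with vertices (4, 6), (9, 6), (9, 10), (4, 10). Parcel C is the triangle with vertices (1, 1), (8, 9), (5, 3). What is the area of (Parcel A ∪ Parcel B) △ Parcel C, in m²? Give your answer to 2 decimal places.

37.98

|Parcel A ∪ Parcel B| = 42.
|(Parcel A ∪ Parcel B) ∩ Parcel C| = 6.5089.
|(Parcel A ∪ Parcel B) △ Parcel C| = 42 + 9 − 13.0179 = 37.98.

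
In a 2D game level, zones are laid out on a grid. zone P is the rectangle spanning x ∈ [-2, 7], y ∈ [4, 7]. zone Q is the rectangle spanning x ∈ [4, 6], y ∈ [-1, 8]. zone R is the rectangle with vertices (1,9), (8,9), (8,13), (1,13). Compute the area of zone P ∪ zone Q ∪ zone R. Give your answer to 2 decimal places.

67.00

By inclusion–exclusion:
Individual areas: |zone P| = 27, |zone Q| = 18, |zone R| = 28.
|zone P∩zone Q|: x∈[4,6], y∈[4,7] → 2·3 = 6.
|zone P∩zone R| = 0 (no overlap).
|zone Q∩zone R| = 0 (no overlap).
|zone P∩zone Q∩zone R| = 0.
|zone P ∪ zone Q ∪ zone R| = 73 − 6 + 0 = 67.00.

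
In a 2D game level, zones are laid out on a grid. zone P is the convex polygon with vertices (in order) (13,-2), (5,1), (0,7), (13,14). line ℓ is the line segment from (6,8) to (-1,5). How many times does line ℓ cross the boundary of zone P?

The segment meets the boundary at (0.965,5.842).

1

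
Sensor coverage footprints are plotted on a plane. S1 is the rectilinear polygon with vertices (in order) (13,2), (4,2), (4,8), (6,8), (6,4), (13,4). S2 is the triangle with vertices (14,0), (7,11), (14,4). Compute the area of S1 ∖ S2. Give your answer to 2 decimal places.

|S1| = 26, |S1∩S2| = 1.8182.
|S1 ∖ S2| = |S1| − |S1∩S2| = 26 − 1.8182 = 24.18.

24.18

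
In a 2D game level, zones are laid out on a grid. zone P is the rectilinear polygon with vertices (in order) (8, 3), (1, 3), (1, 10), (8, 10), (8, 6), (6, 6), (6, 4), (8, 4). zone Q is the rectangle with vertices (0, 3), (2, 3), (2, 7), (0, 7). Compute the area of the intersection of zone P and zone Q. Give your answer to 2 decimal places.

The intersection is the polygon with vertices (1,3), (1,7), (2,7), (2,3).
By the shoelace formula its area is 4.00.

4.00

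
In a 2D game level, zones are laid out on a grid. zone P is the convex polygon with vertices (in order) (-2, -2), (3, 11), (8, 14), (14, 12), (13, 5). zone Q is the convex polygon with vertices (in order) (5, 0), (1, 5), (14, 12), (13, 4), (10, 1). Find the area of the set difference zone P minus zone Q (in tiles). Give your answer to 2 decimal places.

65.53

|zone P| = 132, |zone P∩zone Q| = 66.466.
|zone P ∖ zone Q| = |zone P| − |zone P∩zone Q| = 132 − 66.466 = 65.53.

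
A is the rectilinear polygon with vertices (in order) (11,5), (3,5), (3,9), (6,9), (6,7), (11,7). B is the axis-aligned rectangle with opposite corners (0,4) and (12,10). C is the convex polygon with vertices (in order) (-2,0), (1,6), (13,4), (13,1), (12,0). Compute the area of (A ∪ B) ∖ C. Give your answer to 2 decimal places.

59.08

|A ∪ B| = 72.
|(A ∪ B) ∩ C| = 12.9167.
|(A ∪ B) ∖ C| = 72 − 12.9167 = 59.08.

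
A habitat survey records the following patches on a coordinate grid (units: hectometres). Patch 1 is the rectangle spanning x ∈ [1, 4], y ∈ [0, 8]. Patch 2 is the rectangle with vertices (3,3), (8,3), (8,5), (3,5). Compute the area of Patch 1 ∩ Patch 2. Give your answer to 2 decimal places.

|Patch 1∩Patch 2|: x∈[3,4], y∈[3,5] → 1·2 = 2.

2.00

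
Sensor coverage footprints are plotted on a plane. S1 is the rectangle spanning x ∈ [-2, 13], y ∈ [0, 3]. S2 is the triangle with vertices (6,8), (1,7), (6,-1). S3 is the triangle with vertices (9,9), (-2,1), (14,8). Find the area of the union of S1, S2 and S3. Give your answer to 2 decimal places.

By inclusion–exclusion:
Individual areas: |S1| = 45, |S2| = 22.5, |S3| = 25.5.
|S1∩S2| = 4.6875.
|S1∩S3| = 1.8214.
|S2∩S3| = 5.7088.
|S1∩S2∩S3| = 0.
|S1 ∪ S2 ∪ S3| = 93 − 12.2177 + 0 = 80.78.

80.78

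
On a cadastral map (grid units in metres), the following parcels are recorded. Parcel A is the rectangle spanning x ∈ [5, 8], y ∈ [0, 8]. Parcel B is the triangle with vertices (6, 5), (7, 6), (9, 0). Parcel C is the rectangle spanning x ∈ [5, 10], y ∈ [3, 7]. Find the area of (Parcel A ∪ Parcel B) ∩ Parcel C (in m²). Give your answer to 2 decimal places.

12.00

The region (Parcel A ∪ Parcel B) ∩ Parcel C is the polygon with vertices (5,7), (8,7), (8,3), (5,3).
By the shoelace formula its area is 12.00.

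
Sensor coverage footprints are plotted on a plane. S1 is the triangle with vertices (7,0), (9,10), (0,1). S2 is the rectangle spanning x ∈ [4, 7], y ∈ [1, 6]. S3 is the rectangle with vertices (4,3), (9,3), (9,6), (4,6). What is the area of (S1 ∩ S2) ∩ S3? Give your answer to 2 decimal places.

The region (S1 ∩ S2) ∩ S3 is the polygon with vertices (7,6), (7,3), (4,3), (4,5), (5,6).
By the shoelace formula its area is 8.50.

8.50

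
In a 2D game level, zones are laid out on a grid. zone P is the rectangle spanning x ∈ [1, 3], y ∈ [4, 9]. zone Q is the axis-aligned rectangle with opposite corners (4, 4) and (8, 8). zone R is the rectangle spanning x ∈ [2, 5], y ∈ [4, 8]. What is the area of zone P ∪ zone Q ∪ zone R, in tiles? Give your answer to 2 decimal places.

30.00

By inclusion–exclusion:
Individual areas: |zone P| = 10, |zone Q| = 16, |zone R| = 12.
|zone P∩zone Q| = 0 (no overlap).
|zone P∩zone R|: x∈[2,3], y∈[4,8] → 1·4 = 4.
|zone Q∩zone R|: x∈[4,5], y∈[4,8] → 1·4 = 4.
|zone P∩zone Q∩zone R| = 0.
|zone P ∪ zone Q ∪ zone R| = 38 − 8 + 0 = 30.00.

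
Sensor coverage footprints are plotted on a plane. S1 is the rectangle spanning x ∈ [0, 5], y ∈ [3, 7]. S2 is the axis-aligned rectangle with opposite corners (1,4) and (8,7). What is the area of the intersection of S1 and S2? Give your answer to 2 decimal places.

|S1∩S2|: x∈[1,5], y∈[4,7] → 4·3 = 12.

12.00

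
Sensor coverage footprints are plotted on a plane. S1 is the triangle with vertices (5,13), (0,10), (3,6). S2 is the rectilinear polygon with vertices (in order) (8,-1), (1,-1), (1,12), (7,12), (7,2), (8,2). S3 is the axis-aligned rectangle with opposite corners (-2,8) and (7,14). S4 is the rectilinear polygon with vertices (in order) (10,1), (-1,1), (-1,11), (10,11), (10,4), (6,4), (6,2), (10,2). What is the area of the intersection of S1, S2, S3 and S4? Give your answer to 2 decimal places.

The intersection is the polygon with vertices (3.571,8), (1.5,8), (1,8.667), (1,10.6), (1.667,11), (4.429,11).
By the shoelace formula its area is 8.70.

8.70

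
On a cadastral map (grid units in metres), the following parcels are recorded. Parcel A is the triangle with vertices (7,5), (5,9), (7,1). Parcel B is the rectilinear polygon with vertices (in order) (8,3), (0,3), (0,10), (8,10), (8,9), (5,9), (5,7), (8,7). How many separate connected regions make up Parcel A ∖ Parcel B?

2

Parcel A ∖ Parcel B splits into 2 disjoint pieces (area 0.5, area 0.5).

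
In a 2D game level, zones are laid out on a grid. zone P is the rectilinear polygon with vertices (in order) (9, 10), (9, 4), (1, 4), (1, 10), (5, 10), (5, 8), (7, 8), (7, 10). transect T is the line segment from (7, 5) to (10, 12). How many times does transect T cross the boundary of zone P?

The segment meets the boundary at (9,9.667).

1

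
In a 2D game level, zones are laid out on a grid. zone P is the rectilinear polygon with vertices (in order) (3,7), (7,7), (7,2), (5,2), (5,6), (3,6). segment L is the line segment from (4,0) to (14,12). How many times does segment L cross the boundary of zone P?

2

The segment meets the boundary at (7,3.6), (5.667,2).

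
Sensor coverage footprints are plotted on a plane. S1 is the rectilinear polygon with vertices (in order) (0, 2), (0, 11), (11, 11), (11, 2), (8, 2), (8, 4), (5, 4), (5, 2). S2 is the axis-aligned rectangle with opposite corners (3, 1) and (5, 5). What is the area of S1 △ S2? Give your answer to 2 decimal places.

89.00

|S1| = 93, |S2| = 8, |S1∩S2| = 6.
|S1 △ S2| = |S1| + |S2| − 2·|S1∩S2| = 93 + 8 − 12 = 89.00.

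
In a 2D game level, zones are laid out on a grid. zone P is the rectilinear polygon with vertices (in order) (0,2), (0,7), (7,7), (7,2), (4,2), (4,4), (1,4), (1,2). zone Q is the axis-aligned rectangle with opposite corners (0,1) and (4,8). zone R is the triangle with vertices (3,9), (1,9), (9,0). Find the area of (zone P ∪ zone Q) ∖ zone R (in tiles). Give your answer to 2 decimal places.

36.72

|zone P ∪ zone Q| = 43.
|(zone P ∪ zone Q) ∩ zone R| = 6.2778.
|(zone P ∪ zone Q) ∖ zone R| = 43 − 6.2778 = 36.72.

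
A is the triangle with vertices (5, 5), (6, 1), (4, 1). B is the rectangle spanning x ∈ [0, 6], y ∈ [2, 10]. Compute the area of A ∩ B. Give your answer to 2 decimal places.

2.25

The intersection is the polygon with vertices (5.75,2), (4.25,2), (5,5).
By the shoelace formula its area is 2.25.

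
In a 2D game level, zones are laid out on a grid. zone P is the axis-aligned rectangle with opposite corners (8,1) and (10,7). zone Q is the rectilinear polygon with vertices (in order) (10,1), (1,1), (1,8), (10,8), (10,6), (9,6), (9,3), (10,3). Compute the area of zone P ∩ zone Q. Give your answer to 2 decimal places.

The intersection is the polygon with vertices (10,1), (8,1), (8,7), (10,7), (10,6), (9,6), (9,3), (10,3).
By the shoelace formula its area is 9.00.

9.00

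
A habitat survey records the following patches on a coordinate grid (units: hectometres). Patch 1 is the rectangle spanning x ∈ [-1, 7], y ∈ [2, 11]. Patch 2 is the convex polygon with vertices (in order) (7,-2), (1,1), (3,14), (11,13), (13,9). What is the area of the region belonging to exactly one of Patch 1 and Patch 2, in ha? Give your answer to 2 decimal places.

|Patch 1| = 72, |Patch 2| = 127, |Patch 1∩Patch 2| = 46.3846.
|Patch 1 △ Patch 2| = |Patch 1| + |Patch 2| − 2·|Patch 1∩Patch 2| = 72 + 127 − 92.7692 = 106.23.

106.23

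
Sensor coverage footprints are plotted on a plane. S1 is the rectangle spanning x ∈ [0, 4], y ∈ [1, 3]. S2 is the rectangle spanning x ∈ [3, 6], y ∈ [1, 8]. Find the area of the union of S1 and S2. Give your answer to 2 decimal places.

27.00

By inclusion–exclusion:
Individual areas: |S1| = 8, |S2| = 21.
|S1∩S2|: x∈[3,4], y∈[1,3] → 1·2 = 2.
|S1 ∪ S2| = 29 − 2 = 27.00.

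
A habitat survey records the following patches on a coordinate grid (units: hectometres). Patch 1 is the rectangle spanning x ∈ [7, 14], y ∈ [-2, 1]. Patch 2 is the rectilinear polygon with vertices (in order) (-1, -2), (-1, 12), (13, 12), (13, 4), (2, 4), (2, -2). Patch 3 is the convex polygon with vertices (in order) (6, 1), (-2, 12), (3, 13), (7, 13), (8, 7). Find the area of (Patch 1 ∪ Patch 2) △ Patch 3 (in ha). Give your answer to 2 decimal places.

|Patch 1 ∪ Patch 2| = 151.
|(Patch 1 ∪ Patch 2) ∩ Patch 3| = 52.4564.
|(Patch 1 ∪ Patch 2) △ Patch 3| = 151 + 64.5 − 104.9129 = 110.59.

110.59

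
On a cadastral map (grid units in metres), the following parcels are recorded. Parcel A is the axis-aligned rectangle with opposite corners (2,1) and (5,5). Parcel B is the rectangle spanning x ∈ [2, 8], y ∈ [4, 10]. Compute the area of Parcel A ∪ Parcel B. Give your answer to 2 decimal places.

45.00

By inclusion–exclusion:
Individual areas: |Parcel A| = 12, |Parcel B| = 36.
|Parcel A∩Parcel B|: x∈[2,5], y∈[4,5] → 3·1 = 3.
|Parcel A ∪ Parcel B| = 48 − 3 = 45.00.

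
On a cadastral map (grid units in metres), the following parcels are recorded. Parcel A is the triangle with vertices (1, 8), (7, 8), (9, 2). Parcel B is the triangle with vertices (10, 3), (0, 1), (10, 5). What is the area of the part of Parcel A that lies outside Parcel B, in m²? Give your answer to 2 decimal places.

|Parcel A| = 18, |Parcel A∩Parcel B| = 1.7082.
|Parcel A ∖ Parcel B| = |Parcel A| − |Parcel A∩Parcel B| = 18 − 1.7082 = 16.29.

16.29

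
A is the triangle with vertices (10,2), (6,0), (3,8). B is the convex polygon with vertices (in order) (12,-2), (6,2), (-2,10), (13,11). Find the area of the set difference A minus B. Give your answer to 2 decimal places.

2.91

|A| = 19, |A∩B| = 16.0857.
|A ∖ B| = |A| − |A∩B| = 19 − 16.0857 = 2.91.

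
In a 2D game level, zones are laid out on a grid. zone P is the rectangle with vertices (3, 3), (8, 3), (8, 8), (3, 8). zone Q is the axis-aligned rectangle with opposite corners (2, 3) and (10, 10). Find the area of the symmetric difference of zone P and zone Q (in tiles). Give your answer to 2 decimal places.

|zone P∩zone Q|: x∈[3,8], y∈[3,8] → 5·5 = 25.
|zone P △ zone Q| = |zone P| + |zone Q| − 2·|zone P∩zone Q| = 25 + 56 − 50 = 31.00.

31.00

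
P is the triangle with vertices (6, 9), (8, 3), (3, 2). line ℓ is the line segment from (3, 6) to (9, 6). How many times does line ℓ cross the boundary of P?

2

The segment meets the boundary at (7,6), (4.714,6).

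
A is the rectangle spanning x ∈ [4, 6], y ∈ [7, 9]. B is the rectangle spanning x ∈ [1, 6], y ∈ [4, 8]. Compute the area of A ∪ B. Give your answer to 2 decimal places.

By inclusion–exclusion:
Individual areas: |A| = 4, |B| = 20.
|A∩B|: x∈[4,6], y∈[7,8] → 2·1 = 2.
|A ∪ B| = 24 − 2 = 22.00.

22.00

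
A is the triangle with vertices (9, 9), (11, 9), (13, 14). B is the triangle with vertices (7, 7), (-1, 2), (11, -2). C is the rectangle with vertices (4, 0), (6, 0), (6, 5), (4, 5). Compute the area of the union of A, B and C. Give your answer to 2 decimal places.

By inclusion–exclusion:
Individual areas: |A| = 5, |B| = 46, |C| = 10.
|A∩B| = 0.
|A∩C| = 0.
|B∩C| = 9.8333.
|A∩B∩C| = 0.
|A ∪ B ∪ C| = 61 − 9.8333 + 0 = 51.17.

51.17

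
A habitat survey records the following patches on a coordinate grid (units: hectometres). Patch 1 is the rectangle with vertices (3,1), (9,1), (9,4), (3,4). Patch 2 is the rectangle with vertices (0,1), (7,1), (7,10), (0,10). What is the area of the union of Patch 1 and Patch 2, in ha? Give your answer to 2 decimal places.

69.00

By inclusion–exclusion:
Individual areas: |Patch 1| = 18, |Patch 2| = 63.
|Patch 1∩Patch 2|: x∈[3,7], y∈[1,4] → 4·3 = 12.
|Patch 1 ∪ Patch 2| = 81 − 12 = 69.00.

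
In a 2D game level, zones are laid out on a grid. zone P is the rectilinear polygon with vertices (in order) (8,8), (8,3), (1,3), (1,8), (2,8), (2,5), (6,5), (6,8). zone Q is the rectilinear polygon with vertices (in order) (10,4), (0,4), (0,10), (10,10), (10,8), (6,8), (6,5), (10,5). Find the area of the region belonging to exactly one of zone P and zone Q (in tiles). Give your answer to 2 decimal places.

|zone P| = 23, |zone Q| = 48, |zone P∩zone Q| = 10.
|zone P △ zone Q| = |zone P| + |zone Q| − 2·|zone P∩zone Q| = 23 + 48 − 20 = 51.00.

51.00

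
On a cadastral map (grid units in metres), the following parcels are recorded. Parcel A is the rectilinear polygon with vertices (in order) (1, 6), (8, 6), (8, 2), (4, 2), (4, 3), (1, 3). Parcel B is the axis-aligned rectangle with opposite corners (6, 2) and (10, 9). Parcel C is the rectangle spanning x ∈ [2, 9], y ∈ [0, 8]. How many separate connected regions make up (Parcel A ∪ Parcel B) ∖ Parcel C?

2

(Parcel A ∪ Parcel B) ∖ Parcel C splits into 2 disjoint pieces (area 10, area 3).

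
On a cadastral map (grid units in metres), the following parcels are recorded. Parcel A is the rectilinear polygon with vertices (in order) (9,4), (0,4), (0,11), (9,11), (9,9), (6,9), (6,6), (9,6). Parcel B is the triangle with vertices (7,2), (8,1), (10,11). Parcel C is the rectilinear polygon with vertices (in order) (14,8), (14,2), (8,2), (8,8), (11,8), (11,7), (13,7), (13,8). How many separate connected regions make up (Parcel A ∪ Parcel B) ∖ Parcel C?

2

(Parcel A ∪ Parcel B) ∖ Parcel C splits into 2 disjoint pieces (area 53.9333, area 0.6).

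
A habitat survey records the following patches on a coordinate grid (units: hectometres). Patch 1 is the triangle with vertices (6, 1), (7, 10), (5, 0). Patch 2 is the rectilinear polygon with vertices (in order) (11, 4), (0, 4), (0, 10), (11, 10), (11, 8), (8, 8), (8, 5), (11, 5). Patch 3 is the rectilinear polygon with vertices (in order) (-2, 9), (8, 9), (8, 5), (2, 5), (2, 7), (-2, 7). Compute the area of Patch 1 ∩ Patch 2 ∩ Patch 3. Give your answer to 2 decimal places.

The intersection is the polygon with vertices (6.8,9), (6.889,9), (6.444,5), (6,5).
By the shoelace formula its area is 1.07.

1.07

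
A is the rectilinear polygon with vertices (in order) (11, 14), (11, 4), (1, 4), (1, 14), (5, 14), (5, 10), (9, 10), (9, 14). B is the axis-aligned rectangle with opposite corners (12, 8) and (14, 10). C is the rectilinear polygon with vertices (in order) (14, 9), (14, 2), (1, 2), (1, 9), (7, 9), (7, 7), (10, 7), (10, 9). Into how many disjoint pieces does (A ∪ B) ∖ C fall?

(A ∪ B) ∖ C splits into 2 disjoint pieces (area 40, area 2).

2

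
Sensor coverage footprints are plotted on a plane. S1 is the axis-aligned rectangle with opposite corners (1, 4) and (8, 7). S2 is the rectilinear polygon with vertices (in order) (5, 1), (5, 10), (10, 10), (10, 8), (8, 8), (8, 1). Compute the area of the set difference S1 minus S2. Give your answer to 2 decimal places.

|S1| = 21, |S1∩S2| = 9.
|S1 ∖ S2| = |S1| − |S1∩S2| = 21 − 9 = 12.00.

12.00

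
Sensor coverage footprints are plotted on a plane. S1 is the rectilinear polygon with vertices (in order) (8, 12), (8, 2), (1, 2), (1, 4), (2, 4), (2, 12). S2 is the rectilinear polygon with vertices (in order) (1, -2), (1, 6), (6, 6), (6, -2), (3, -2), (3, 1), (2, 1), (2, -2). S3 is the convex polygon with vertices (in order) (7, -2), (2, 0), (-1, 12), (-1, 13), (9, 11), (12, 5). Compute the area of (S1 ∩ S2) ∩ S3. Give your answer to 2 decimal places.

17.50

The region (S1 ∩ S2) ∩ S3 is the polygon with vertices (2,4), (2,6), (6,6), (6,2), (1.5,2), (1,4).
By the shoelace formula its area is 17.50.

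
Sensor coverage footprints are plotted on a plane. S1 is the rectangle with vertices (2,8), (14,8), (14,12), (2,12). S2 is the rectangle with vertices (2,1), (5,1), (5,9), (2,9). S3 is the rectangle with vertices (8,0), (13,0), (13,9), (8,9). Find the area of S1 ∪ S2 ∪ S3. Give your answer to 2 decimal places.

109.00

By inclusion–exclusion:
Individual areas: |S1| = 48, |S2| = 24, |S3| = 45.
|S1∩S2|: x∈[2,5], y∈[8,9] → 3·1 = 3.
|S1∩S3|: x∈[8,13], y∈[8,9] → 5·1 = 5.
|S2∩S3| = 0 (no overlap).
|S1∩S2∩S3| = 0.
|S1 ∪ S2 ∪ S3| = 117 − 8 + 0 = 109.00.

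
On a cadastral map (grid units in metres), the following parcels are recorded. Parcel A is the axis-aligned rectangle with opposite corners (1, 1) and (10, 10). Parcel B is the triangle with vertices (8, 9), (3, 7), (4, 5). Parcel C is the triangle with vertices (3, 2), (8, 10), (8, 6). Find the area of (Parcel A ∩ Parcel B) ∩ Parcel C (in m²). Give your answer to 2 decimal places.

The region (Parcel A ∩ Parcel B) ∩ Parcel C is the polygon with vertices (8,9), (6.333,7.333), (7.167,8.667).
By the shoelace formula its area is 0.42.

0.42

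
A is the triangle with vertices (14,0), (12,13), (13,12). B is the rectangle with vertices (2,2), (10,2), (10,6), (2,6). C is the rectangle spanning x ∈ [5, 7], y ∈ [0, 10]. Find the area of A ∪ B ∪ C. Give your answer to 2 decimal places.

49.50

By inclusion–exclusion:
Individual areas: |A| = 5.5, |B| = 32, |C| = 20.
|A∩B| = 0.
|A∩C| = 0.
|B∩C|: x∈[5,7], y∈[2,6] → 2·4 = 8.
|A∩B∩C| = 0.
|A ∪ B ∪ C| = 57.5 − 8 + 0 = 49.50.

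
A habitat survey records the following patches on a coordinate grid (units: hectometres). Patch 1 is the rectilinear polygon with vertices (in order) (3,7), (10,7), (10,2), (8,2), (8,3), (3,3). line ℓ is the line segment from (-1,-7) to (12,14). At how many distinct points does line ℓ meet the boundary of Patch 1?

The segment meets the boundary at (7.667,7), (5.19,3).

2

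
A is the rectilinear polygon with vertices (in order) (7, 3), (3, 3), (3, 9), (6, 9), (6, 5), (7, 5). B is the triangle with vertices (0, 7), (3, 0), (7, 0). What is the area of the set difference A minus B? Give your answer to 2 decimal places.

19.50

|A| = 20, |A∩B| = 0.5.
|A ∖ B| = |A| − |A∩B| = 20 − 0.5 = 19.50.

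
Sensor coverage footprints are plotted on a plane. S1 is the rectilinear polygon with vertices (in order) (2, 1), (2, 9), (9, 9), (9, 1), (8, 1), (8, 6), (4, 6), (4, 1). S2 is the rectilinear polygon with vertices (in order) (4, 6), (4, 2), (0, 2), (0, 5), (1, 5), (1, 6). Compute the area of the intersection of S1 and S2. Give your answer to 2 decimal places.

The intersection is the polygon with vertices (2,6), (4,6), (4,2), (2,2).
By the shoelace formula its area is 8.00.

8.00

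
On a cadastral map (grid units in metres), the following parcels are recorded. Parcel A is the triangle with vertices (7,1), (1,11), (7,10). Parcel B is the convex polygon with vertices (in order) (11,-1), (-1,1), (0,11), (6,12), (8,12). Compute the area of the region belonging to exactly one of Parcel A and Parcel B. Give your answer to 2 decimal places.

|Parcel A| = 27, |Parcel B| = 115.5, |Parcel A∩Parcel B| = 27.
|Parcel A △ Parcel B| = |Parcel A| + |Parcel B| − 2·|Parcel A∩Parcel B| = 27 + 115.5 − 54 = 88.50.

88.50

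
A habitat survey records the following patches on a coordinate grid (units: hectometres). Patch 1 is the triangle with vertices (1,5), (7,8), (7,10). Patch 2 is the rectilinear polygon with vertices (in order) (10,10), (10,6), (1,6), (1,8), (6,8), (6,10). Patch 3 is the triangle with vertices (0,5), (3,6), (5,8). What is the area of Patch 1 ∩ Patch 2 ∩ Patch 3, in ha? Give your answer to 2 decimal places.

1.03

The intersection is the polygon with vertices (2.2,6), (3.571,7.143), (5,8), (3,6).
By the shoelace formula its area is 1.03.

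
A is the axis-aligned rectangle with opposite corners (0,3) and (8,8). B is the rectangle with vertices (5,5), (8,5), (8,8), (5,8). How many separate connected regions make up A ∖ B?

1

A ∖ B is a single connected region.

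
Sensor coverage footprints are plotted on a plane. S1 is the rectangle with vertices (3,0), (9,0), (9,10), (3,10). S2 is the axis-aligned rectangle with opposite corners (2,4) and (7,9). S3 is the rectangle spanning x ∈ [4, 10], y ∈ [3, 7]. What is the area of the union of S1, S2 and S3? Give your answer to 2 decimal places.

By inclusion–exclusion:
Individual areas: |S1| = 60, |S2| = 25, |S3| = 24.
|S1∩S2|: x∈[3,7], y∈[4,9] → 4·5 = 20.
|S1∩S3|: x∈[4,9], y∈[3,7] → 5·4 = 20.
|S2∩S3|: x∈[4,7], y∈[4,7] → 3·3 = 9.
|S1∩S2∩S3| = 9.
|S1 ∪ S2 ∪ S3| = 109 − 49 + 9 = 69.00.

69.00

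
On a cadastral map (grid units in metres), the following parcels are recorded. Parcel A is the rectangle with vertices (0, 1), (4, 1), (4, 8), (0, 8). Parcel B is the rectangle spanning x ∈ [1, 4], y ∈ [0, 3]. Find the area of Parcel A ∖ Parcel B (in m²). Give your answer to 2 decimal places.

22.00

|Parcel A∩Parcel B|: x∈[1,4], y∈[1,3] → 3·2 = 6.
|Parcel A| = 28.
|Parcel A ∖ Parcel B| = |Parcel A| − |Parcel A∩Parcel B| = 28 − 6 = 22.00.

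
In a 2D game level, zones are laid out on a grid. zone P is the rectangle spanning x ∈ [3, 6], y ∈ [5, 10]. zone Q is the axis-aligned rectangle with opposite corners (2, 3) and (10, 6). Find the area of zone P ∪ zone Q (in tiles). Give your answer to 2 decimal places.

By inclusion–exclusion:
Individual areas: |zone P| = 15, |zone Q| = 24.
|zone P∩zone Q|: x∈[3,6], y∈[5,6] → 3·1 = 3.
|zone P ∪ zone Q| = 39 − 3 = 36.00.

36.00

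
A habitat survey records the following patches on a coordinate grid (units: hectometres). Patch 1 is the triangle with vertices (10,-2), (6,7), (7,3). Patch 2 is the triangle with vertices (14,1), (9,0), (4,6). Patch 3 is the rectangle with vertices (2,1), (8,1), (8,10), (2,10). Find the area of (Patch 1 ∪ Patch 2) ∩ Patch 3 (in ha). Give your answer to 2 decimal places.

6.17

The region (Patch 1 ∪ Patch 2) ∩ Patch 3 is the polygon with vertices (4,6), (6.571,4.714), (6,7), (7.143,4.429), (8,4), (8,1.2).
By the shoelace formula its area is 6.17.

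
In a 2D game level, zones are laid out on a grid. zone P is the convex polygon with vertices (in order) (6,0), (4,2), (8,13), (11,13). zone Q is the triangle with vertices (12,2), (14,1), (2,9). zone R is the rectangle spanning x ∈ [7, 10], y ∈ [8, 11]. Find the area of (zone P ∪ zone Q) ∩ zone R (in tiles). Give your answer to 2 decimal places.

The region (zone P ∪ zone Q) ∩ zone R is the polygon with vertices (7.273,11), (10,11), (10,10.4), (9.077,8), (7,8), (7,10.25).
By the shoelace formula its area is 7.79.

7.79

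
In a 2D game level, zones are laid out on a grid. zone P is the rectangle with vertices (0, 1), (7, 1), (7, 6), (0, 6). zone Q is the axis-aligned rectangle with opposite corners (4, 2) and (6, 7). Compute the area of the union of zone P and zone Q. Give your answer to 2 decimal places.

37.00

By inclusion–exclusion:
Individual areas: |zone P| = 35, |zone Q| = 10.
|zone P∩zone Q|: x∈[4,6], y∈[2,6] → 2·4 = 8.
|zone P ∪ zone Q| = 45 − 8 = 37.00.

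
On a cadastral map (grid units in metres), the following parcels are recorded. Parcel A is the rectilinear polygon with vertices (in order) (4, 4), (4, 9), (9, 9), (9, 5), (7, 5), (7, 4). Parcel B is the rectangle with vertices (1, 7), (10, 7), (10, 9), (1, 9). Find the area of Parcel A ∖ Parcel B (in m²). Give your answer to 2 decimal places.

|Parcel A| = 23, |Parcel A∩Parcel B| = 10.
|Parcel A ∖ Parcel B| = |Parcel A| − |Parcel A∩Parcel B| = 23 − 10 = 13.00.

13.00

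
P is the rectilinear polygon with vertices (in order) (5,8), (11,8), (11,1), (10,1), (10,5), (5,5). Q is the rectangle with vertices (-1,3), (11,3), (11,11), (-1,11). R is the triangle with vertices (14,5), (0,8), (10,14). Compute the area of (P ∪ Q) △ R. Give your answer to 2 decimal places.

78.07

|P ∪ Q| = 98.
|(P ∪ Q) ∩ R| = 38.4643.
|(P ∪ Q) △ R| = 98 + 57 − 76.9286 = 78.07.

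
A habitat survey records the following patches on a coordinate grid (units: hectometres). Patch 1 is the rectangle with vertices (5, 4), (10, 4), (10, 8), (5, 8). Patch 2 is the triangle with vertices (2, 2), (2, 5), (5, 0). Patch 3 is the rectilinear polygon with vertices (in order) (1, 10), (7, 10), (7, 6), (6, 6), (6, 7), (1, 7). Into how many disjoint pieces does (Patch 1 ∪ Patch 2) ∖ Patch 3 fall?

2

(Patch 1 ∪ Patch 2) ∖ Patch 3 splits into 2 disjoint pieces (area 17, area 4.5).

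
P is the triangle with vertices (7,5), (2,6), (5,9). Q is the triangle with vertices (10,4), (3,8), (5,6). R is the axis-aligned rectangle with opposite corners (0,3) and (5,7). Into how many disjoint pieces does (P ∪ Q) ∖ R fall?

(P ∪ Q) ∖ R is a single connected region.

1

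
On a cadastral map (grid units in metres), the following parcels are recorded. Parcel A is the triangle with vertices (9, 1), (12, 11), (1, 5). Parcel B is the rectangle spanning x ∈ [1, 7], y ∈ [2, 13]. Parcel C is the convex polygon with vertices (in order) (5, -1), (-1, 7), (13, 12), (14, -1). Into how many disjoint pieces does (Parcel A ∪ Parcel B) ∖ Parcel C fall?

2

(Parcel A ∪ Parcel B) ∖ Parcel C splits into 2 disjoint pieces (area 2.0417, area 25.2857).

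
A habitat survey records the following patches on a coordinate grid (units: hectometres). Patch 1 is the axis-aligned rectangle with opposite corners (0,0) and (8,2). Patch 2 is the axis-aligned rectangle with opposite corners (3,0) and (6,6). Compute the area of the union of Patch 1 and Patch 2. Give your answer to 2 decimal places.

28.00

By inclusion–exclusion:
Individual areas: |Patch 1| = 16, |Patch 2| = 18.
|Patch 1∩Patch 2|: x∈[3,6], y∈[0,2] → 3·2 = 6.
|Patch 1 ∪ Patch 2| = 34 − 6 = 28.00.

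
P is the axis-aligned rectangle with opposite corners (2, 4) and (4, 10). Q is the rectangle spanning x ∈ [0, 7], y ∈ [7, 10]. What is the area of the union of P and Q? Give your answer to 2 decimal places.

By inclusion–exclusion:
Individual areas: |P| = 12, |Q| = 21.
|P∩Q|: x∈[2,4], y∈[7,10] → 2·3 = 6.
|P ∪ Q| = 33 − 6 = 27.00.

27.00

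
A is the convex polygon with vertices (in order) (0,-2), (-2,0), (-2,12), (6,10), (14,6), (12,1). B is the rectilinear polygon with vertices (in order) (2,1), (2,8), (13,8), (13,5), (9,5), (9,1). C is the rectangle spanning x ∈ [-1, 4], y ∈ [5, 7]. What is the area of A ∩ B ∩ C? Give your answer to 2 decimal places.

4.00

The intersection is the polygon with vertices (2,7), (4,7), (4,5), (2,5).
By the shoelace formula its area is 4.00.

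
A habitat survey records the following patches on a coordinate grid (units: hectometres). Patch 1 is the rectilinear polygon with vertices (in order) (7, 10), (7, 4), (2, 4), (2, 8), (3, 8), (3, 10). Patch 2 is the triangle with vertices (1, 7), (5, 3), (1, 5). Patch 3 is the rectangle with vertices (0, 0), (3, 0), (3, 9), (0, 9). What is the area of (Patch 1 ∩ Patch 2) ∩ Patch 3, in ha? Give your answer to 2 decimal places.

The region (Patch 1 ∩ Patch 2) ∩ Patch 3 is the polygon with vertices (2,4.5), (2,6), (3,5), (3,4).
By the shoelace formula its area is 1.25.

1.25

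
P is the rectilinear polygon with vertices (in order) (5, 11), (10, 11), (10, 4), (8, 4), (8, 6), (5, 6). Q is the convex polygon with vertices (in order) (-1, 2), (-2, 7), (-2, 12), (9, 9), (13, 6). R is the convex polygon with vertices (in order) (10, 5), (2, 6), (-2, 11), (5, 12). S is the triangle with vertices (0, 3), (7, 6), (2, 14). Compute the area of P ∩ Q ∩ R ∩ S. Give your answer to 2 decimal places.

3.20

The intersection is the polygon with vertices (5,6), (5,9.2), (7,6).
By the shoelace formula its area is 3.20.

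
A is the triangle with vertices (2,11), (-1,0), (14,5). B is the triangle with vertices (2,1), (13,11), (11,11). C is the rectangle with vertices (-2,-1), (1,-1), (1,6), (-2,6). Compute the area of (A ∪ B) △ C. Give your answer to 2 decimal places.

88.70

|A ∪ B| = 80.5506.
|(A ∪ B) ∩ C| = 6.4242.
|(A ∪ B) △ C| = 80.5506 + 21 − 12.8485 = 88.70.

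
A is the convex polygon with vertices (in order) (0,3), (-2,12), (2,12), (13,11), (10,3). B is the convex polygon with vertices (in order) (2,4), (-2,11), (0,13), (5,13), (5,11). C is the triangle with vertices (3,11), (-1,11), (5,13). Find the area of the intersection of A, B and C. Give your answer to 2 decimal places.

2.83

The intersection is the polygon with vertices (3.833,11.833), (3,11), (-1,11), (2,12).
By the shoelace formula its area is 2.83.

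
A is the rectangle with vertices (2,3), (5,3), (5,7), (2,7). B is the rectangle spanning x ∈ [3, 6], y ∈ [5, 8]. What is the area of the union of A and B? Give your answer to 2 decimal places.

By inclusion–exclusion:
Individual areas: |A| = 12, |B| = 9.
|A∩B|: x∈[3,5], y∈[5,7] → 2·2 = 4.
|A ∪ B| = 21 − 4 = 17.00.

17.00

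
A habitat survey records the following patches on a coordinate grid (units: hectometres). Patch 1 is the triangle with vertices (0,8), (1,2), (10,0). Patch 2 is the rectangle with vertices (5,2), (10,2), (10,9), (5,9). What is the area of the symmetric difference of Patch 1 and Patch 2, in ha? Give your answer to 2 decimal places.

|Patch 1| = 26, |Patch 2| = 35, |Patch 1∩Patch 2| = 2.5.
|Patch 1 △ Patch 2| = |Patch 1| + |Patch 2| − 2·|Patch 1∩Patch 2| = 26 + 35 − 5 = 56.00.

56.00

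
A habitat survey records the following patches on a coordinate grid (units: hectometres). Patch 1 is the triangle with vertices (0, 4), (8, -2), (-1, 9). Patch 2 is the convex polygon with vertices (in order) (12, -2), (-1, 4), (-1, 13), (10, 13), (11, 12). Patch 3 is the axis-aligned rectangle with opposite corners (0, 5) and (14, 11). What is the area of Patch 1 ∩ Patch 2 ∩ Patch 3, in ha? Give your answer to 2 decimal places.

The intersection is the polygon with vertices (2.273,5), (0,5), (0,7.778).
By the shoelace formula its area is 3.16.

3.16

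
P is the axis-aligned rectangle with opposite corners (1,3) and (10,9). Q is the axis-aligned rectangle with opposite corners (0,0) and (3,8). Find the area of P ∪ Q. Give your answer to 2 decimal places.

68.00

By inclusion–exclusion:
Individual areas: |P| = 54, |Q| = 24.
|P∩Q|: x∈[1,3], y∈[3,8] → 2·5 = 10.
|P ∪ Q| = 78 − 10 = 68.00.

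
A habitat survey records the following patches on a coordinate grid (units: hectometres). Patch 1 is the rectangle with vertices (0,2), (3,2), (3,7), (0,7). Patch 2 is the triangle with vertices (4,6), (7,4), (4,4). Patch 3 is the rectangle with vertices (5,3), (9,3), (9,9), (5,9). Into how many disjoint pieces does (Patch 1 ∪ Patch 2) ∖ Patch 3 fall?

2

(Patch 1 ∪ Patch 2) ∖ Patch 3 splits into 2 disjoint pieces (area 15, area 1.6667).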